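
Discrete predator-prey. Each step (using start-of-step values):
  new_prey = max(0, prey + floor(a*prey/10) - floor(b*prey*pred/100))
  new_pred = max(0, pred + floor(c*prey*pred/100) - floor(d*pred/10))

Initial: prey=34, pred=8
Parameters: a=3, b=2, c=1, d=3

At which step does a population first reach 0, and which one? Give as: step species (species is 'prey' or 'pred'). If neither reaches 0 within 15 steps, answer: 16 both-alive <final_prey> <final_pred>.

Answer: 16 both-alive 8 10

Derivation:
Step 1: prey: 34+10-5=39; pred: 8+2-2=8
Step 2: prey: 39+11-6=44; pred: 8+3-2=9
Step 3: prey: 44+13-7=50; pred: 9+3-2=10
Step 4: prey: 50+15-10=55; pred: 10+5-3=12
Step 5: prey: 55+16-13=58; pred: 12+6-3=15
Step 6: prey: 58+17-17=58; pred: 15+8-4=19
Step 7: prey: 58+17-22=53; pred: 19+11-5=25
Step 8: prey: 53+15-26=42; pred: 25+13-7=31
Step 9: prey: 42+12-26=28; pred: 31+13-9=35
Step 10: prey: 28+8-19=17; pred: 35+9-10=34
Step 11: prey: 17+5-11=11; pred: 34+5-10=29
Step 12: prey: 11+3-6=8; pred: 29+3-8=24
Step 13: prey: 8+2-3=7; pred: 24+1-7=18
Step 14: prey: 7+2-2=7; pred: 18+1-5=14
Step 15: prey: 7+2-1=8; pred: 14+0-4=10
No extinction within 15 steps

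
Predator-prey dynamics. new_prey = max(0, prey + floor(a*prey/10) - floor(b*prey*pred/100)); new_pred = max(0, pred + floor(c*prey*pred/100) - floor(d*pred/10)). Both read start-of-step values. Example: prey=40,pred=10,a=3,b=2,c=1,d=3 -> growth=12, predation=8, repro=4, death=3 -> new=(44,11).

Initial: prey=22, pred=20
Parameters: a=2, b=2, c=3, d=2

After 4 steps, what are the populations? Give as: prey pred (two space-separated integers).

Step 1: prey: 22+4-8=18; pred: 20+13-4=29
Step 2: prey: 18+3-10=11; pred: 29+15-5=39
Step 3: prey: 11+2-8=5; pred: 39+12-7=44
Step 4: prey: 5+1-4=2; pred: 44+6-8=42

Answer: 2 42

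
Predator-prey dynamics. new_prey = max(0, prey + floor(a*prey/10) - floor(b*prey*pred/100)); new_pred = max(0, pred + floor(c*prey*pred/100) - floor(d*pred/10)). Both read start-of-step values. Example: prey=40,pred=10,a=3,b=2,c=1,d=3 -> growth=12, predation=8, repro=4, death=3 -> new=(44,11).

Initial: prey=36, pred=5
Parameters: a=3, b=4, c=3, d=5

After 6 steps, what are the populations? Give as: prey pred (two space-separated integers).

Step 1: prey: 36+10-7=39; pred: 5+5-2=8
Step 2: prey: 39+11-12=38; pred: 8+9-4=13
Step 3: prey: 38+11-19=30; pred: 13+14-6=21
Step 4: prey: 30+9-25=14; pred: 21+18-10=29
Step 5: prey: 14+4-16=2; pred: 29+12-14=27
Step 6: prey: 2+0-2=0; pred: 27+1-13=15

Answer: 0 15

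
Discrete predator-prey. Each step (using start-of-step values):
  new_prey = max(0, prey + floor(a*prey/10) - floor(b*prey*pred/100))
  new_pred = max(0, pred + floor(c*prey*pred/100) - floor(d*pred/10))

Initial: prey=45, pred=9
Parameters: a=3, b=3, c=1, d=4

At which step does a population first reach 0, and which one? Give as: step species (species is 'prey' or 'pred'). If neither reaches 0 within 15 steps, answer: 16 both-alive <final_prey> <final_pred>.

Step 1: prey: 45+13-12=46; pred: 9+4-3=10
Step 2: prey: 46+13-13=46; pred: 10+4-4=10
Steps 3-15: state stable at prey=46, pred=10 (no change)
No extinction within 15 steps

Answer: 16 both-alive 46 10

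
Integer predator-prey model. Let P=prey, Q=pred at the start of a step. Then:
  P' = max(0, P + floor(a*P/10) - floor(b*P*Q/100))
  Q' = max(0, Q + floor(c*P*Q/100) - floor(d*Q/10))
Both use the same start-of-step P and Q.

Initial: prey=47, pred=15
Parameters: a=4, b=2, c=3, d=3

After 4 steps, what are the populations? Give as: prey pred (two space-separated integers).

Answer: 0 94

Derivation:
Step 1: prey: 47+18-14=51; pred: 15+21-4=32
Step 2: prey: 51+20-32=39; pred: 32+48-9=71
Step 3: prey: 39+15-55=0; pred: 71+83-21=133
Step 4: prey: 0+0-0=0; pred: 133+0-39=94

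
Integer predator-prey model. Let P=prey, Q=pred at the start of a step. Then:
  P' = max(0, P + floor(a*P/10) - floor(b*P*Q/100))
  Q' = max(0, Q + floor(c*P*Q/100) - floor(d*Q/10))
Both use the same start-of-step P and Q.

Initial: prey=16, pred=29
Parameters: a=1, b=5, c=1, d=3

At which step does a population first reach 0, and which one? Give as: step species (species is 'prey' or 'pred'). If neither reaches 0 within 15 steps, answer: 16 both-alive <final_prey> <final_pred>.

Step 1: prey: 16+1-23=0; pred: 29+4-8=25
First extinction: prey at step 1

Answer: 1 prey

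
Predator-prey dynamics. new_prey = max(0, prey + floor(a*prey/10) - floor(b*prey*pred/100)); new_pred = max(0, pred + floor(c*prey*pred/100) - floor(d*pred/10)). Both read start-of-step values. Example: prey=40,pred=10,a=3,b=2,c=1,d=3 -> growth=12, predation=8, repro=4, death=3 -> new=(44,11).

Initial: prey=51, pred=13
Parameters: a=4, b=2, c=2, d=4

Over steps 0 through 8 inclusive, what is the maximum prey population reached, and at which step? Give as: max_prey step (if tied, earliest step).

Step 1: prey: 51+20-13=58; pred: 13+13-5=21
Step 2: prey: 58+23-24=57; pred: 21+24-8=37
Step 3: prey: 57+22-42=37; pred: 37+42-14=65
Step 4: prey: 37+14-48=3; pred: 65+48-26=87
Step 5: prey: 3+1-5=0; pred: 87+5-34=58
Step 6: prey: 0+0-0=0; pred: 58+0-23=35
Step 7: prey: 0+0-0=0; pred: 35+0-14=21
Step 8: prey: 0+0-0=0; pred: 21+0-8=13
Max prey = 58 at step 1

Answer: 58 1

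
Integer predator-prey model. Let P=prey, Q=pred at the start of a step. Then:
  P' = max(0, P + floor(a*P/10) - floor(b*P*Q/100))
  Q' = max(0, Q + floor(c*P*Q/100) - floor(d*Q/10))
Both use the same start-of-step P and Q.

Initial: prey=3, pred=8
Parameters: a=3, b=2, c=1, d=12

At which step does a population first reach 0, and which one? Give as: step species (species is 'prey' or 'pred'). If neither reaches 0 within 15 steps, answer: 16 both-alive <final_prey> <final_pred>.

Step 1: prey: 3+0-0=3; pred: 8+0-9=0
First extinction: pred at step 1

Answer: 1 pred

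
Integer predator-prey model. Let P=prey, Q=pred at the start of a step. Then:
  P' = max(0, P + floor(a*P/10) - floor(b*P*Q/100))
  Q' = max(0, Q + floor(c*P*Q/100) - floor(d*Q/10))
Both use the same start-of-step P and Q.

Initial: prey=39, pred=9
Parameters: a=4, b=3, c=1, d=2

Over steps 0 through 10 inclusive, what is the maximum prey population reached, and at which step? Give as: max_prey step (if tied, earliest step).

Answer: 47 2

Derivation:
Step 1: prey: 39+15-10=44; pred: 9+3-1=11
Step 2: prey: 44+17-14=47; pred: 11+4-2=13
Step 3: prey: 47+18-18=47; pred: 13+6-2=17
Step 4: prey: 47+18-23=42; pred: 17+7-3=21
Step 5: prey: 42+16-26=32; pred: 21+8-4=25
Step 6: prey: 32+12-24=20; pred: 25+8-5=28
Step 7: prey: 20+8-16=12; pred: 28+5-5=28
Step 8: prey: 12+4-10=6; pred: 28+3-5=26
Step 9: prey: 6+2-4=4; pred: 26+1-5=22
Step 10: prey: 4+1-2=3; pred: 22+0-4=18
Max prey = 47 at step 2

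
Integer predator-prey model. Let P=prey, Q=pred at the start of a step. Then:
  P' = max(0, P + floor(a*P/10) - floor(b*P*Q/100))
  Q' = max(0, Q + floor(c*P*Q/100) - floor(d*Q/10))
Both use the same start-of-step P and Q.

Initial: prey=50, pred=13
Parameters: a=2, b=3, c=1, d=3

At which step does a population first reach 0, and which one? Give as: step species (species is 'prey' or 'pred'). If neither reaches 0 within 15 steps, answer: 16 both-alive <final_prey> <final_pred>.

Answer: 16 both-alive 13 3

Derivation:
Step 1: prey: 50+10-19=41; pred: 13+6-3=16
Step 2: prey: 41+8-19=30; pred: 16+6-4=18
Step 3: prey: 30+6-16=20; pred: 18+5-5=18
Step 4: prey: 20+4-10=14; pred: 18+3-5=16
Step 5: prey: 14+2-6=10; pred: 16+2-4=14
Step 6: prey: 10+2-4=8; pred: 14+1-4=11
Step 7: prey: 8+1-2=7; pred: 11+0-3=8
Step 8: prey: 7+1-1=7; pred: 8+0-2=6
Step 9: prey: 7+1-1=7; pred: 6+0-1=5
Step 10: prey: 7+1-1=7; pred: 5+0-1=4
Step 11: prey: 7+1-0=8; pred: 4+0-1=3
Step 12: prey: 8+1-0=9; pred: 3+0-0=3
Step 13: prey: 9+1-0=10; pred: 3+0-0=3
Step 14: prey: 10+2-0=12; pred: 3+0-0=3
Step 15: prey: 12+2-1=13; pred: 3+0-0=3
No extinction within 15 steps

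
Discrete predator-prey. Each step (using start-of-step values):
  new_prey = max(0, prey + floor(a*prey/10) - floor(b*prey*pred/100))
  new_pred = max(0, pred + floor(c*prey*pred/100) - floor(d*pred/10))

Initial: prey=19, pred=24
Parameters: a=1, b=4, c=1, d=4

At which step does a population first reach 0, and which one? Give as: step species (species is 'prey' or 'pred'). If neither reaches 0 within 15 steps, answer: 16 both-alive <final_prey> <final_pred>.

Answer: 16 both-alive 1 2

Derivation:
Step 1: prey: 19+1-18=2; pred: 24+4-9=19
Step 2: prey: 2+0-1=1; pred: 19+0-7=12
Step 3: prey: 1+0-0=1; pred: 12+0-4=8
Step 4: prey: 1+0-0=1; pred: 8+0-3=5
Step 5: prey: 1+0-0=1; pred: 5+0-2=3
Step 6: prey: 1+0-0=1; pred: 3+0-1=2
Step 7: prey: 1+0-0=1; pred: 2+0-0=2
Steps 8-15: state stable at prey=1, pred=2 (no change)
No extinction within 15 steps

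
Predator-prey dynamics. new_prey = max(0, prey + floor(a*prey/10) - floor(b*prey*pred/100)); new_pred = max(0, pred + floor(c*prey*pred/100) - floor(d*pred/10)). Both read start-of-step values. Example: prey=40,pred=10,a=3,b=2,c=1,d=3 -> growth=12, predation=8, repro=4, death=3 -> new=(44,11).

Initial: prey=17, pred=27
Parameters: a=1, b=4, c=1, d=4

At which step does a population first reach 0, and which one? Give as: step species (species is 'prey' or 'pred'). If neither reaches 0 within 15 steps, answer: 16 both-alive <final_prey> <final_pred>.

Answer: 1 prey

Derivation:
Step 1: prey: 17+1-18=0; pred: 27+4-10=21
First extinction: prey at step 1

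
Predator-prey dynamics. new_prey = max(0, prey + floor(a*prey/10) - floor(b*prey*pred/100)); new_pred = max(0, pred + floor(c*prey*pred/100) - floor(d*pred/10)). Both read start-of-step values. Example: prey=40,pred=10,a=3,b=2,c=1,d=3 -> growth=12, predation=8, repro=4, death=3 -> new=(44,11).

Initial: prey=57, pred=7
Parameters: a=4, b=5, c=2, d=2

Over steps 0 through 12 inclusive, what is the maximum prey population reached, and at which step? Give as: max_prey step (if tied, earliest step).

Answer: 60 1

Derivation:
Step 1: prey: 57+22-19=60; pred: 7+7-1=13
Step 2: prey: 60+24-39=45; pred: 13+15-2=26
Step 3: prey: 45+18-58=5; pred: 26+23-5=44
Step 4: prey: 5+2-11=0; pred: 44+4-8=40
Step 5: prey: 0+0-0=0; pred: 40+0-8=32
Step 6: prey: 0+0-0=0; pred: 32+0-6=26
Step 7: prey: 0+0-0=0; pred: 26+0-5=21
Step 8: prey: 0+0-0=0; pred: 21+0-4=17
Step 9: prey: 0+0-0=0; pred: 17+0-3=14
Step 10: prey: 0+0-0=0; pred: 14+0-2=12
Step 11: prey: 0+0-0=0; pred: 12+0-2=10
Step 12: prey: 0+0-0=0; pred: 10+0-2=8
Max prey = 60 at step 1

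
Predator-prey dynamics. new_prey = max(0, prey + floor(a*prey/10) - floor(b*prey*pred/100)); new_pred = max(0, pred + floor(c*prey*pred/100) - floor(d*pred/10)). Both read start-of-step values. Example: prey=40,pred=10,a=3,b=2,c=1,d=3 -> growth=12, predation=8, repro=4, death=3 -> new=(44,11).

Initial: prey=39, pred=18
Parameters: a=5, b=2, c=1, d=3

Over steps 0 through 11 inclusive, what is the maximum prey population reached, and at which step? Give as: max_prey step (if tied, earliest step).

Step 1: prey: 39+19-14=44; pred: 18+7-5=20
Step 2: prey: 44+22-17=49; pred: 20+8-6=22
Step 3: prey: 49+24-21=52; pred: 22+10-6=26
Step 4: prey: 52+26-27=51; pred: 26+13-7=32
Step 5: prey: 51+25-32=44; pred: 32+16-9=39
Step 6: prey: 44+22-34=32; pred: 39+17-11=45
Step 7: prey: 32+16-28=20; pred: 45+14-13=46
Step 8: prey: 20+10-18=12; pred: 46+9-13=42
Step 9: prey: 12+6-10=8; pred: 42+5-12=35
Step 10: prey: 8+4-5=7; pred: 35+2-10=27
Step 11: prey: 7+3-3=7; pred: 27+1-8=20
Max prey = 52 at step 3

Answer: 52 3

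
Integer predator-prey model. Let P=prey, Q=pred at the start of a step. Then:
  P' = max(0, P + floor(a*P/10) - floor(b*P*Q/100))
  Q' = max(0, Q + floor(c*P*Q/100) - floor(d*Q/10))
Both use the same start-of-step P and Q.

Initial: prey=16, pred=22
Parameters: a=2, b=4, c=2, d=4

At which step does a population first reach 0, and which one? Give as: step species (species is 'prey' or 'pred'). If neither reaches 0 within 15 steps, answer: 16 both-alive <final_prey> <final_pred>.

Answer: 16 both-alive 1 2

Derivation:
Step 1: prey: 16+3-14=5; pred: 22+7-8=21
Step 2: prey: 5+1-4=2; pred: 21+2-8=15
Step 3: prey: 2+0-1=1; pred: 15+0-6=9
Step 4: prey: 1+0-0=1; pred: 9+0-3=6
Step 5: prey: 1+0-0=1; pred: 6+0-2=4
Step 6: prey: 1+0-0=1; pred: 4+0-1=3
Step 7: prey: 1+0-0=1; pred: 3+0-1=2
Step 8: prey: 1+0-0=1; pred: 2+0-0=2
Steps 9-15: state stable at prey=1, pred=2 (no change)
No extinction within 15 steps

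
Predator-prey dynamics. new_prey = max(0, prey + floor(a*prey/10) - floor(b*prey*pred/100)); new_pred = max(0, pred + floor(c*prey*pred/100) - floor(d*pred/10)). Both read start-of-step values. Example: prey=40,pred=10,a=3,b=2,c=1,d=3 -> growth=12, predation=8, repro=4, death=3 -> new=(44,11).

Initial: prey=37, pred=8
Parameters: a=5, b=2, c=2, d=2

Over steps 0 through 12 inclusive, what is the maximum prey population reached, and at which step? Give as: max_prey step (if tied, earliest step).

Step 1: prey: 37+18-5=50; pred: 8+5-1=12
Step 2: prey: 50+25-12=63; pred: 12+12-2=22
Step 3: prey: 63+31-27=67; pred: 22+27-4=45
Step 4: prey: 67+33-60=40; pred: 45+60-9=96
Step 5: prey: 40+20-76=0; pred: 96+76-19=153
Step 6: prey: 0+0-0=0; pred: 153+0-30=123
Step 7: prey: 0+0-0=0; pred: 123+0-24=99
Step 8: prey: 0+0-0=0; pred: 99+0-19=80
Step 9: prey: 0+0-0=0; pred: 80+0-16=64
Step 10: prey: 0+0-0=0; pred: 64+0-12=52
Step 11: prey: 0+0-0=0; pred: 52+0-10=42
Step 12: prey: 0+0-0=0; pred: 42+0-8=34
Max prey = 67 at step 3

Answer: 67 3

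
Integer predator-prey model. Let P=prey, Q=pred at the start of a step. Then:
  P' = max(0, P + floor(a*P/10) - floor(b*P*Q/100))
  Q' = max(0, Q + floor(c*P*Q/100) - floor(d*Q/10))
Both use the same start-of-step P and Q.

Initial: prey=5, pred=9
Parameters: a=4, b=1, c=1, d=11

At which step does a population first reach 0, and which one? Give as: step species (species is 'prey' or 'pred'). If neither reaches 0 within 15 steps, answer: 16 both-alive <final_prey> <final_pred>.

Answer: 1 pred

Derivation:
Step 1: prey: 5+2-0=7; pred: 9+0-9=0
First extinction: pred at step 1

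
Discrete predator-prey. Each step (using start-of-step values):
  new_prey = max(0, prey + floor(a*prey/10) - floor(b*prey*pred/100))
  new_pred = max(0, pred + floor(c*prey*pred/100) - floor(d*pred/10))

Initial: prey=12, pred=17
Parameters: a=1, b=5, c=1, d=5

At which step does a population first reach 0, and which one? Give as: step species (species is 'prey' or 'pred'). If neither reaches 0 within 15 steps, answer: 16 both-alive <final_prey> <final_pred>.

Answer: 16 both-alive 2 1

Derivation:
Step 1: prey: 12+1-10=3; pred: 17+2-8=11
Step 2: prey: 3+0-1=2; pred: 11+0-5=6
Step 3: prey: 2+0-0=2; pred: 6+0-3=3
Step 4: prey: 2+0-0=2; pred: 3+0-1=2
Step 5: prey: 2+0-0=2; pred: 2+0-1=1
Step 6: prey: 2+0-0=2; pred: 1+0-0=1
Steps 7-15: state stable at prey=2, pred=1 (no change)
No extinction within 15 steps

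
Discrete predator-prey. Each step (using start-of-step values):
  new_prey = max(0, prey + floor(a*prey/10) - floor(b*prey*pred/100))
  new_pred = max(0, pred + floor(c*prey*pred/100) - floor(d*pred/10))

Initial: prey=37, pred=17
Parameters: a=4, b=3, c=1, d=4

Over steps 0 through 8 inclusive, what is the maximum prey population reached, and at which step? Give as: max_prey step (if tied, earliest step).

Step 1: prey: 37+14-18=33; pred: 17+6-6=17
Step 2: prey: 33+13-16=30; pred: 17+5-6=16
Step 3: prey: 30+12-14=28; pred: 16+4-6=14
Step 4: prey: 28+11-11=28; pred: 14+3-5=12
Step 5: prey: 28+11-10=29; pred: 12+3-4=11
Step 6: prey: 29+11-9=31; pred: 11+3-4=10
Step 7: prey: 31+12-9=34; pred: 10+3-4=9
Step 8: prey: 34+13-9=38; pred: 9+3-3=9
Max prey = 38 at step 8

Answer: 38 8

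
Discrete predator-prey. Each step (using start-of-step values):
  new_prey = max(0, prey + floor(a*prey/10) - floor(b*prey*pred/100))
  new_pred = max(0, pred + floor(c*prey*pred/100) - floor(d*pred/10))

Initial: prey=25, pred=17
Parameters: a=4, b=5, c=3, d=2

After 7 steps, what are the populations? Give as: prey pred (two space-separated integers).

Answer: 0 11

Derivation:
Step 1: prey: 25+10-21=14; pred: 17+12-3=26
Step 2: prey: 14+5-18=1; pred: 26+10-5=31
Step 3: prey: 1+0-1=0; pred: 31+0-6=25
Step 4: prey: 0+0-0=0; pred: 25+0-5=20
Step 5: prey: 0+0-0=0; pred: 20+0-4=16
Step 6: prey: 0+0-0=0; pred: 16+0-3=13
Step 7: prey: 0+0-0=0; pred: 13+0-2=11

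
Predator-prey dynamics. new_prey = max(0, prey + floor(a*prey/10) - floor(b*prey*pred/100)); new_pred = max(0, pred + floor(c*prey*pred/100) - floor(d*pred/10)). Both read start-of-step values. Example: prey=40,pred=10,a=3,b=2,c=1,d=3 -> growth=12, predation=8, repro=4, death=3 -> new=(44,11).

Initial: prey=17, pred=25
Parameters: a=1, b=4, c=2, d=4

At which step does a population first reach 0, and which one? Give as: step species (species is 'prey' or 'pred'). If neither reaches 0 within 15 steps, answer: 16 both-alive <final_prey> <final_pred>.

Step 1: prey: 17+1-17=1; pred: 25+8-10=23
Step 2: prey: 1+0-0=1; pred: 23+0-9=14
Step 3: prey: 1+0-0=1; pred: 14+0-5=9
Step 4: prey: 1+0-0=1; pred: 9+0-3=6
Step 5: prey: 1+0-0=1; pred: 6+0-2=4
Step 6: prey: 1+0-0=1; pred: 4+0-1=3
Step 7: prey: 1+0-0=1; pred: 3+0-1=2
Step 8: prey: 1+0-0=1; pred: 2+0-0=2
Steps 9-15: state stable at prey=1, pred=2 (no change)
No extinction within 15 steps

Answer: 16 both-alive 1 2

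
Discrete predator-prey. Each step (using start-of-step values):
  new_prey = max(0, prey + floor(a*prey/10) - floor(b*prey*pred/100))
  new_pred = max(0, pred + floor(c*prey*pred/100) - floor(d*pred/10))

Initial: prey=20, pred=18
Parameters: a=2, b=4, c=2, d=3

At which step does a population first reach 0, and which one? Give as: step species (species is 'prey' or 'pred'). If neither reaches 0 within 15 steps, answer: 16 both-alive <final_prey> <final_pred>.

Answer: 16 both-alive 1 3

Derivation:
Step 1: prey: 20+4-14=10; pred: 18+7-5=20
Step 2: prey: 10+2-8=4; pred: 20+4-6=18
Step 3: prey: 4+0-2=2; pred: 18+1-5=14
Step 4: prey: 2+0-1=1; pred: 14+0-4=10
Step 5: prey: 1+0-0=1; pred: 10+0-3=7
Step 6: prey: 1+0-0=1; pred: 7+0-2=5
Step 7: prey: 1+0-0=1; pred: 5+0-1=4
Step 8: prey: 1+0-0=1; pred: 4+0-1=3
Step 9: prey: 1+0-0=1; pred: 3+0-0=3
Steps 10-15: state stable at prey=1, pred=3 (no change)
No extinction within 15 steps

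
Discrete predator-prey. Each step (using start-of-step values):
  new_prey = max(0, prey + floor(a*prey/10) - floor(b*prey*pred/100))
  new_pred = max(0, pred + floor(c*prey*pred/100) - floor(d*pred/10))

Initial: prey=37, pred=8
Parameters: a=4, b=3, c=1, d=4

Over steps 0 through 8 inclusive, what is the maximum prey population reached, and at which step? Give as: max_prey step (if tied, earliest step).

Answer: 71 5

Derivation:
Step 1: prey: 37+14-8=43; pred: 8+2-3=7
Step 2: prey: 43+17-9=51; pred: 7+3-2=8
Step 3: prey: 51+20-12=59; pred: 8+4-3=9
Step 4: prey: 59+23-15=67; pred: 9+5-3=11
Step 5: prey: 67+26-22=71; pred: 11+7-4=14
Step 6: prey: 71+28-29=70; pred: 14+9-5=18
Step 7: prey: 70+28-37=61; pred: 18+12-7=23
Step 8: prey: 61+24-42=43; pred: 23+14-9=28
Max prey = 71 at step 5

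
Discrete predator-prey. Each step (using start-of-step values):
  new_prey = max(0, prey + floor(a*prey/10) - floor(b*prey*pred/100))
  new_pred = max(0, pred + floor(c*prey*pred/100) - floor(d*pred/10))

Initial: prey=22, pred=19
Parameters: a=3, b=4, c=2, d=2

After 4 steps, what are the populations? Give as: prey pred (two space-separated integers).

Step 1: prey: 22+6-16=12; pred: 19+8-3=24
Step 2: prey: 12+3-11=4; pred: 24+5-4=25
Step 3: prey: 4+1-4=1; pred: 25+2-5=22
Step 4: prey: 1+0-0=1; pred: 22+0-4=18

Answer: 1 18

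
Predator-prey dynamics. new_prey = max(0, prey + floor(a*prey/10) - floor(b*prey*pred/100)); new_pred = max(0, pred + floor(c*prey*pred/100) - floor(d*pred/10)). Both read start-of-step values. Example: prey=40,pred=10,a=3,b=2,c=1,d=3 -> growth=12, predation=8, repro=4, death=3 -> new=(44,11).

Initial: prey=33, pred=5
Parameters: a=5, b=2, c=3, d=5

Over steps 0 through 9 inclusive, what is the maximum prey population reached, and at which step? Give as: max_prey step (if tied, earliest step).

Step 1: prey: 33+16-3=46; pred: 5+4-2=7
Step 2: prey: 46+23-6=63; pred: 7+9-3=13
Step 3: prey: 63+31-16=78; pred: 13+24-6=31
Step 4: prey: 78+39-48=69; pred: 31+72-15=88
Step 5: prey: 69+34-121=0; pred: 88+182-44=226
Step 6: prey: 0+0-0=0; pred: 226+0-113=113
Step 7: prey: 0+0-0=0; pred: 113+0-56=57
Step 8: prey: 0+0-0=0; pred: 57+0-28=29
Step 9: prey: 0+0-0=0; pred: 29+0-14=15
Max prey = 78 at step 3

Answer: 78 3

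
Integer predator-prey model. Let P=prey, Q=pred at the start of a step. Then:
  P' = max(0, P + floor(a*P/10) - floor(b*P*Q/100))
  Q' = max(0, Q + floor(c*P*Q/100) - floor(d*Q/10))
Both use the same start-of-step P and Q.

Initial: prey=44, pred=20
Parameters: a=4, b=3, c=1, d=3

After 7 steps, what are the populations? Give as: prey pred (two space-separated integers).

Step 1: prey: 44+17-26=35; pred: 20+8-6=22
Step 2: prey: 35+14-23=26; pred: 22+7-6=23
Step 3: prey: 26+10-17=19; pred: 23+5-6=22
Step 4: prey: 19+7-12=14; pred: 22+4-6=20
Step 5: prey: 14+5-8=11; pred: 20+2-6=16
Step 6: prey: 11+4-5=10; pred: 16+1-4=13
Step 7: prey: 10+4-3=11; pred: 13+1-3=11

Answer: 11 11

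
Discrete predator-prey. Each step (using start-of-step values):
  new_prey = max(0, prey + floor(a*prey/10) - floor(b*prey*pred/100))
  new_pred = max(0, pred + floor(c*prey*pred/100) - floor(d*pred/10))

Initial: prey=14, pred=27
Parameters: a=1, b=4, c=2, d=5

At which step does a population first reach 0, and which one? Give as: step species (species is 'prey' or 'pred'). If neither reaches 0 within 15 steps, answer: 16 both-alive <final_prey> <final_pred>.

Answer: 1 prey

Derivation:
Step 1: prey: 14+1-15=0; pred: 27+7-13=21
First extinction: prey at step 1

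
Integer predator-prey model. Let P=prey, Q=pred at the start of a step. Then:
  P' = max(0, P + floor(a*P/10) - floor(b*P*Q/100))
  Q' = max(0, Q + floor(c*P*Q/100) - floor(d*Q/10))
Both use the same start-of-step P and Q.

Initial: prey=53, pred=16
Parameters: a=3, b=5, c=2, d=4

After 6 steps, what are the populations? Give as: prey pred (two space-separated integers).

Answer: 0 5

Derivation:
Step 1: prey: 53+15-42=26; pred: 16+16-6=26
Step 2: prey: 26+7-33=0; pred: 26+13-10=29
Step 3: prey: 0+0-0=0; pred: 29+0-11=18
Step 4: prey: 0+0-0=0; pred: 18+0-7=11
Step 5: prey: 0+0-0=0; pred: 11+0-4=7
Step 6: prey: 0+0-0=0; pred: 7+0-2=5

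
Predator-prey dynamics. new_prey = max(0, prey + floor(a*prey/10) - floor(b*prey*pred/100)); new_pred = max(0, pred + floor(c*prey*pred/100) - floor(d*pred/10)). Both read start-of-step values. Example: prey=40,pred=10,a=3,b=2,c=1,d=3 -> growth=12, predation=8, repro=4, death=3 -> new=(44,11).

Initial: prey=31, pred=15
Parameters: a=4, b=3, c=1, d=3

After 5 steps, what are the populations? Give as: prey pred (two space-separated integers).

Answer: 24 14

Derivation:
Step 1: prey: 31+12-13=30; pred: 15+4-4=15
Step 2: prey: 30+12-13=29; pred: 15+4-4=15
Step 3: prey: 29+11-13=27; pred: 15+4-4=15
Step 4: prey: 27+10-12=25; pred: 15+4-4=15
Step 5: prey: 25+10-11=24; pred: 15+3-4=14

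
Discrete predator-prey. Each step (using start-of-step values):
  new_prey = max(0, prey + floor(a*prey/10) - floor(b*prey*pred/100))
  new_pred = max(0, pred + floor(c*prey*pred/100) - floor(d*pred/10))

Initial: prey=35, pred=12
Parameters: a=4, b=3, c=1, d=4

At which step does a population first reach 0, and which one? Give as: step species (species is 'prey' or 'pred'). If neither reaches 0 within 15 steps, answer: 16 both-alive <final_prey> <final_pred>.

Step 1: prey: 35+14-12=37; pred: 12+4-4=12
Step 2: prey: 37+14-13=38; pred: 12+4-4=12
Step 3: prey: 38+15-13=40; pred: 12+4-4=12
Step 4: prey: 40+16-14=42; pred: 12+4-4=12
Step 5: prey: 42+16-15=43; pred: 12+5-4=13
Step 6: prey: 43+17-16=44; pred: 13+5-5=13
Step 7: prey: 44+17-17=44; pred: 13+5-5=13
Steps 8-15: state stable at prey=44, pred=13 (no change)
No extinction within 15 steps

Answer: 16 both-alive 44 13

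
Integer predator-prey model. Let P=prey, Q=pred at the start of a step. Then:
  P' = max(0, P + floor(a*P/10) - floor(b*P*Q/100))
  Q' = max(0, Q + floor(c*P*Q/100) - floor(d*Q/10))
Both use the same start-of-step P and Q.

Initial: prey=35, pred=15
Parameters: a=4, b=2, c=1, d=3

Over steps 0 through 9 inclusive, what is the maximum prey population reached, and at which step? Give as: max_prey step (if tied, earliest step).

Answer: 43 3

Derivation:
Step 1: prey: 35+14-10=39; pred: 15+5-4=16
Step 2: prey: 39+15-12=42; pred: 16+6-4=18
Step 3: prey: 42+16-15=43; pred: 18+7-5=20
Step 4: prey: 43+17-17=43; pred: 20+8-6=22
Step 5: prey: 43+17-18=42; pred: 22+9-6=25
Step 6: prey: 42+16-21=37; pred: 25+10-7=28
Step 7: prey: 37+14-20=31; pred: 28+10-8=30
Step 8: prey: 31+12-18=25; pred: 30+9-9=30
Step 9: prey: 25+10-15=20; pred: 30+7-9=28
Max prey = 43 at step 3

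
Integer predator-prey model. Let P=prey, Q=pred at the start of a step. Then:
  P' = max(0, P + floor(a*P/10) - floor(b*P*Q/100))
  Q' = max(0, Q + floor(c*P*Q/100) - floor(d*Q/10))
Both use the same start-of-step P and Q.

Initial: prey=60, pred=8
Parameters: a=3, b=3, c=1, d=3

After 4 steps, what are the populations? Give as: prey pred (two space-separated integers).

Step 1: prey: 60+18-14=64; pred: 8+4-2=10
Step 2: prey: 64+19-19=64; pred: 10+6-3=13
Step 3: prey: 64+19-24=59; pred: 13+8-3=18
Step 4: prey: 59+17-31=45; pred: 18+10-5=23

Answer: 45 23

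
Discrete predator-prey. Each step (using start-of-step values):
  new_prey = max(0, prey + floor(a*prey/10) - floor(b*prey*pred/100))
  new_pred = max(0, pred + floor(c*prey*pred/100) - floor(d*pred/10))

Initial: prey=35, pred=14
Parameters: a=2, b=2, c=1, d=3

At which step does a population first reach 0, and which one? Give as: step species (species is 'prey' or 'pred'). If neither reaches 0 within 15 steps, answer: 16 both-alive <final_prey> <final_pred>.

Step 1: prey: 35+7-9=33; pred: 14+4-4=14
Step 2: prey: 33+6-9=30; pred: 14+4-4=14
Step 3: prey: 30+6-8=28; pred: 14+4-4=14
Step 4: prey: 28+5-7=26; pred: 14+3-4=13
Step 5: prey: 26+5-6=25; pred: 13+3-3=13
Step 6: prey: 25+5-6=24; pred: 13+3-3=13
Step 7: prey: 24+4-6=22; pred: 13+3-3=13
Step 8: prey: 22+4-5=21; pred: 13+2-3=12
Step 9: prey: 21+4-5=20; pred: 12+2-3=11
Step 10: prey: 20+4-4=20; pred: 11+2-3=10
Step 11: prey: 20+4-4=20; pred: 10+2-3=9
Step 12: prey: 20+4-3=21; pred: 9+1-2=8
Step 13: prey: 21+4-3=22; pred: 8+1-2=7
Step 14: prey: 22+4-3=23; pred: 7+1-2=6
Step 15: prey: 23+4-2=25; pred: 6+1-1=6
No extinction within 15 steps

Answer: 16 both-alive 25 6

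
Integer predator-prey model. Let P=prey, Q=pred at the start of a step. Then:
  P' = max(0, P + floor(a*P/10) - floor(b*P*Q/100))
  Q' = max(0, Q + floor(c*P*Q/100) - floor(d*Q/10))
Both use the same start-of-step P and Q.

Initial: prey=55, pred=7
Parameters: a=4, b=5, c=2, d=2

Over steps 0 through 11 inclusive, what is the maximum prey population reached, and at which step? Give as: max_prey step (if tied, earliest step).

Step 1: prey: 55+22-19=58; pred: 7+7-1=13
Step 2: prey: 58+23-37=44; pred: 13+15-2=26
Step 3: prey: 44+17-57=4; pred: 26+22-5=43
Step 4: prey: 4+1-8=0; pred: 43+3-8=38
Step 5: prey: 0+0-0=0; pred: 38+0-7=31
Step 6: prey: 0+0-0=0; pred: 31+0-6=25
Step 7: prey: 0+0-0=0; pred: 25+0-5=20
Step 8: prey: 0+0-0=0; pred: 20+0-4=16
Step 9: prey: 0+0-0=0; pred: 16+0-3=13
Step 10: prey: 0+0-0=0; pred: 13+0-2=11
Step 11: prey: 0+0-0=0; pred: 11+0-2=9
Max prey = 58 at step 1

Answer: 58 1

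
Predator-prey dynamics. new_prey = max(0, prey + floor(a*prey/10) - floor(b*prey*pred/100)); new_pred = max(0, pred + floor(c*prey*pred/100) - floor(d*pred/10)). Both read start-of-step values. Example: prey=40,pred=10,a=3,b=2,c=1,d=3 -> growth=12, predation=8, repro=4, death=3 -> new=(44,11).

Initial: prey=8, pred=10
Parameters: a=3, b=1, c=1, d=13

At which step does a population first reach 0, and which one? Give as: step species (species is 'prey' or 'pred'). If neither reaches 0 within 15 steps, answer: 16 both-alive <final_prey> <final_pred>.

Answer: 1 pred

Derivation:
Step 1: prey: 8+2-0=10; pred: 10+0-13=0
First extinction: pred at step 1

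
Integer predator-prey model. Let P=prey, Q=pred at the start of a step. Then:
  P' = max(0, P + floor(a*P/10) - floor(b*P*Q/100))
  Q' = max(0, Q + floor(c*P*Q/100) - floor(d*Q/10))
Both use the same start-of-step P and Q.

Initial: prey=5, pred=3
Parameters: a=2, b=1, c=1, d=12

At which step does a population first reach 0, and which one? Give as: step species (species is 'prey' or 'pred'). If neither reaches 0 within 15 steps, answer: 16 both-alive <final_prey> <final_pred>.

Step 1: prey: 5+1-0=6; pred: 3+0-3=0
First extinction: pred at step 1

Answer: 1 pred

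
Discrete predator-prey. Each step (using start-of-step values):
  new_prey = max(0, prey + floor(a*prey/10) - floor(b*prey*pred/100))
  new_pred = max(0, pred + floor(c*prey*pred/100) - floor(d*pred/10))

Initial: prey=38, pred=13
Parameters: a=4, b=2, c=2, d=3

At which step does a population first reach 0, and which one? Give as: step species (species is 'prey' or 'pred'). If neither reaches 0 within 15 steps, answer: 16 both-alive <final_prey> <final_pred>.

Step 1: prey: 38+15-9=44; pred: 13+9-3=19
Step 2: prey: 44+17-16=45; pred: 19+16-5=30
Step 3: prey: 45+18-27=36; pred: 30+27-9=48
Step 4: prey: 36+14-34=16; pred: 48+34-14=68
Step 5: prey: 16+6-21=1; pred: 68+21-20=69
Step 6: prey: 1+0-1=0; pred: 69+1-20=50
First extinction: prey at step 6

Answer: 6 prey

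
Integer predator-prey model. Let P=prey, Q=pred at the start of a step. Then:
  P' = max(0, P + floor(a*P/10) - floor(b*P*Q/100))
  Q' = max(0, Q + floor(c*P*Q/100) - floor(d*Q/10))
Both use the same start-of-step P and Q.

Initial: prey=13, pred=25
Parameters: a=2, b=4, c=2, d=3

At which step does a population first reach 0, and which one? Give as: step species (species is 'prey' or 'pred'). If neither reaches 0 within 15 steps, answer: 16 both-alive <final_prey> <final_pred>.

Answer: 16 both-alive 1 3

Derivation:
Step 1: prey: 13+2-13=2; pred: 25+6-7=24
Step 2: prey: 2+0-1=1; pred: 24+0-7=17
Step 3: prey: 1+0-0=1; pred: 17+0-5=12
Step 4: prey: 1+0-0=1; pred: 12+0-3=9
Step 5: prey: 1+0-0=1; pred: 9+0-2=7
Step 6: prey: 1+0-0=1; pred: 7+0-2=5
Step 7: prey: 1+0-0=1; pred: 5+0-1=4
Step 8: prey: 1+0-0=1; pred: 4+0-1=3
Step 9: prey: 1+0-0=1; pred: 3+0-0=3
Steps 10-15: state stable at prey=1, pred=3 (no change)
No extinction within 15 steps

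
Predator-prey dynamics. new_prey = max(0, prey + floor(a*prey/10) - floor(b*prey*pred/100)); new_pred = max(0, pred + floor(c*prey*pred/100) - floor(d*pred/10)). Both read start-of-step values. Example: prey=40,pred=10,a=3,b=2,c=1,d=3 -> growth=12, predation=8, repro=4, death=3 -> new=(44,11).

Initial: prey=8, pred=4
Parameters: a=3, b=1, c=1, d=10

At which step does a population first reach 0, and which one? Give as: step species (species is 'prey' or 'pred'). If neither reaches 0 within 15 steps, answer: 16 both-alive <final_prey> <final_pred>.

Answer: 1 pred

Derivation:
Step 1: prey: 8+2-0=10; pred: 4+0-4=0
First extinction: pred at step 1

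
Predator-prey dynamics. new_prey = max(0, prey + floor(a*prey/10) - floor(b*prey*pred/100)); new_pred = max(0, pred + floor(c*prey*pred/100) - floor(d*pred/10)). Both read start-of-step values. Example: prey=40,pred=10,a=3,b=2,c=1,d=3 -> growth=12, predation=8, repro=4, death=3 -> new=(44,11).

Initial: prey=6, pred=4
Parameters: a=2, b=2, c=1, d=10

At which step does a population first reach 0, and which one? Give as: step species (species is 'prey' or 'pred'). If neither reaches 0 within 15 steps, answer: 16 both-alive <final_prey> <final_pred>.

Answer: 1 pred

Derivation:
Step 1: prey: 6+1-0=7; pred: 4+0-4=0
First extinction: pred at step 1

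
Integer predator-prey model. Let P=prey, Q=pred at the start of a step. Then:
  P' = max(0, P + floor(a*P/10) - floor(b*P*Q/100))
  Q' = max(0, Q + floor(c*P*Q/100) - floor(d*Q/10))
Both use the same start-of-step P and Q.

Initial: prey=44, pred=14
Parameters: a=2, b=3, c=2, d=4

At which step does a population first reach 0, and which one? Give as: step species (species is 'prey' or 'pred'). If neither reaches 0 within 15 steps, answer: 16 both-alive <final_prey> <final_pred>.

Answer: 16 both-alive 2 2

Derivation:
Step 1: prey: 44+8-18=34; pred: 14+12-5=21
Step 2: prey: 34+6-21=19; pred: 21+14-8=27
Step 3: prey: 19+3-15=7; pred: 27+10-10=27
Step 4: prey: 7+1-5=3; pred: 27+3-10=20
Step 5: prey: 3+0-1=2; pred: 20+1-8=13
Step 6: prey: 2+0-0=2; pred: 13+0-5=8
Step 7: prey: 2+0-0=2; pred: 8+0-3=5
Step 8: prey: 2+0-0=2; pred: 5+0-2=3
Step 9: prey: 2+0-0=2; pred: 3+0-1=2
Step 10: prey: 2+0-0=2; pred: 2+0-0=2
Steps 11-15: state stable at prey=2, pred=2 (no change)
No extinction within 15 steps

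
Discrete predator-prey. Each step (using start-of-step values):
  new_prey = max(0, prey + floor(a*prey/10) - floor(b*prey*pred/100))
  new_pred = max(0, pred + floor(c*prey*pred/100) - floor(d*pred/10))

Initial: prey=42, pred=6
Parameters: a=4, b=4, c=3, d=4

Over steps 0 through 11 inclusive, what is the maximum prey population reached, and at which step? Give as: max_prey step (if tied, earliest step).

Answer: 48 1

Derivation:
Step 1: prey: 42+16-10=48; pred: 6+7-2=11
Step 2: prey: 48+19-21=46; pred: 11+15-4=22
Step 3: prey: 46+18-40=24; pred: 22+30-8=44
Step 4: prey: 24+9-42=0; pred: 44+31-17=58
Step 5: prey: 0+0-0=0; pred: 58+0-23=35
Step 6: prey: 0+0-0=0; pred: 35+0-14=21
Step 7: prey: 0+0-0=0; pred: 21+0-8=13
Step 8: prey: 0+0-0=0; pred: 13+0-5=8
Step 9: prey: 0+0-0=0; pred: 8+0-3=5
Step 10: prey: 0+0-0=0; pred: 5+0-2=3
Step 11: prey: 0+0-0=0; pred: 3+0-1=2
Max prey = 48 at step 1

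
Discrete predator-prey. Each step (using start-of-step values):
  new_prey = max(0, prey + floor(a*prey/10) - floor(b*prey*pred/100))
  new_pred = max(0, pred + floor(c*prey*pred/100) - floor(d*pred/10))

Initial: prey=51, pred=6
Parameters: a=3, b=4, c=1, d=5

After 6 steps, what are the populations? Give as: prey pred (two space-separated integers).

Step 1: prey: 51+15-12=54; pred: 6+3-3=6
Step 2: prey: 54+16-12=58; pred: 6+3-3=6
Step 3: prey: 58+17-13=62; pred: 6+3-3=6
Step 4: prey: 62+18-14=66; pred: 6+3-3=6
Step 5: prey: 66+19-15=70; pred: 6+3-3=6
Step 6: prey: 70+21-16=75; pred: 6+4-3=7

Answer: 75 7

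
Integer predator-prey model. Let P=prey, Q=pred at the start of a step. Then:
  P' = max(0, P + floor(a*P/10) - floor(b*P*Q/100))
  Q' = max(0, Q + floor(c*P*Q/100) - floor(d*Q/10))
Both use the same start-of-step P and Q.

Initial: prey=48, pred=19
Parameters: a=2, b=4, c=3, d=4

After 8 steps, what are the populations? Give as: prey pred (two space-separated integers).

Answer: 0 3

Derivation:
Step 1: prey: 48+9-36=21; pred: 19+27-7=39
Step 2: prey: 21+4-32=0; pred: 39+24-15=48
Step 3: prey: 0+0-0=0; pred: 48+0-19=29
Step 4: prey: 0+0-0=0; pred: 29+0-11=18
Step 5: prey: 0+0-0=0; pred: 18+0-7=11
Step 6: prey: 0+0-0=0; pred: 11+0-4=7
Step 7: prey: 0+0-0=0; pred: 7+0-2=5
Step 8: prey: 0+0-0=0; pred: 5+0-2=3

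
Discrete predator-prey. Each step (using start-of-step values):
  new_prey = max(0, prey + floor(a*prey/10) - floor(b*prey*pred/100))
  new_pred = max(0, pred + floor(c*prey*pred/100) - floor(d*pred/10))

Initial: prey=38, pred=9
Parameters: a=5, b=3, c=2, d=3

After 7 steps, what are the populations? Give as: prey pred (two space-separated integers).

Answer: 0 31

Derivation:
Step 1: prey: 38+19-10=47; pred: 9+6-2=13
Step 2: prey: 47+23-18=52; pred: 13+12-3=22
Step 3: prey: 52+26-34=44; pred: 22+22-6=38
Step 4: prey: 44+22-50=16; pred: 38+33-11=60
Step 5: prey: 16+8-28=0; pred: 60+19-18=61
Step 6: prey: 0+0-0=0; pred: 61+0-18=43
Step 7: prey: 0+0-0=0; pred: 43+0-12=31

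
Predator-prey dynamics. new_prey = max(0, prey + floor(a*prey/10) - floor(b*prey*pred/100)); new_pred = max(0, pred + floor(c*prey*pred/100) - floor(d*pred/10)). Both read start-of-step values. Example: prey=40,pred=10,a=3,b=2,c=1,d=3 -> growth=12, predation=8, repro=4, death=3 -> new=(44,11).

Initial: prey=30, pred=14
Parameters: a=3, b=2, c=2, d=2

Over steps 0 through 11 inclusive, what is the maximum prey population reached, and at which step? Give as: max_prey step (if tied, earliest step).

Step 1: prey: 30+9-8=31; pred: 14+8-2=20
Step 2: prey: 31+9-12=28; pred: 20+12-4=28
Step 3: prey: 28+8-15=21; pred: 28+15-5=38
Step 4: prey: 21+6-15=12; pred: 38+15-7=46
Step 5: prey: 12+3-11=4; pred: 46+11-9=48
Step 6: prey: 4+1-3=2; pred: 48+3-9=42
Step 7: prey: 2+0-1=1; pred: 42+1-8=35
Step 8: prey: 1+0-0=1; pred: 35+0-7=28
Step 9: prey: 1+0-0=1; pred: 28+0-5=23
Step 10: prey: 1+0-0=1; pred: 23+0-4=19
Step 11: prey: 1+0-0=1; pred: 19+0-3=16
Max prey = 31 at step 1

Answer: 31 1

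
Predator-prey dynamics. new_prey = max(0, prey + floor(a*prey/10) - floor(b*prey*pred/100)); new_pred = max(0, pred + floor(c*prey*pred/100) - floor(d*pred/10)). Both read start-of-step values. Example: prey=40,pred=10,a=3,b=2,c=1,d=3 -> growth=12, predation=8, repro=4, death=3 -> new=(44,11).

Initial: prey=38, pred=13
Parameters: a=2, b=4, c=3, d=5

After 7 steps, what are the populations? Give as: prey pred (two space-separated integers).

Answer: 1 2

Derivation:
Step 1: prey: 38+7-19=26; pred: 13+14-6=21
Step 2: prey: 26+5-21=10; pred: 21+16-10=27
Step 3: prey: 10+2-10=2; pred: 27+8-13=22
Step 4: prey: 2+0-1=1; pred: 22+1-11=12
Step 5: prey: 1+0-0=1; pred: 12+0-6=6
Step 6: prey: 1+0-0=1; pred: 6+0-3=3
Step 7: prey: 1+0-0=1; pred: 3+0-1=2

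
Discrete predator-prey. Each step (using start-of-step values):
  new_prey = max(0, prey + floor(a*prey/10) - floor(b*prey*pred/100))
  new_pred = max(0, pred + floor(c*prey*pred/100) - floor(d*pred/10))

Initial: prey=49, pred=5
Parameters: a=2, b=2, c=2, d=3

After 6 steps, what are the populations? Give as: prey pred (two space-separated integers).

Answer: 0 58

Derivation:
Step 1: prey: 49+9-4=54; pred: 5+4-1=8
Step 2: prey: 54+10-8=56; pred: 8+8-2=14
Step 3: prey: 56+11-15=52; pred: 14+15-4=25
Step 4: prey: 52+10-26=36; pred: 25+26-7=44
Step 5: prey: 36+7-31=12; pred: 44+31-13=62
Step 6: prey: 12+2-14=0; pred: 62+14-18=58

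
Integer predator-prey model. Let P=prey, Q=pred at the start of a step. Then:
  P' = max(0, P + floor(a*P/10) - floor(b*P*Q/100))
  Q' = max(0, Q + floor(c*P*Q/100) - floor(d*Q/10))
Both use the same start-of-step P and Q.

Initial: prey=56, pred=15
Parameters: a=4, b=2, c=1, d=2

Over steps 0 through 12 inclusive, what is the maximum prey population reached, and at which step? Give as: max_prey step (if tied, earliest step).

Answer: 62 1

Derivation:
Step 1: prey: 56+22-16=62; pred: 15+8-3=20
Step 2: prey: 62+24-24=62; pred: 20+12-4=28
Step 3: prey: 62+24-34=52; pred: 28+17-5=40
Step 4: prey: 52+20-41=31; pred: 40+20-8=52
Step 5: prey: 31+12-32=11; pred: 52+16-10=58
Step 6: prey: 11+4-12=3; pred: 58+6-11=53
Step 7: prey: 3+1-3=1; pred: 53+1-10=44
Step 8: prey: 1+0-0=1; pred: 44+0-8=36
Step 9: prey: 1+0-0=1; pred: 36+0-7=29
Step 10: prey: 1+0-0=1; pred: 29+0-5=24
Step 11: prey: 1+0-0=1; pred: 24+0-4=20
Step 12: prey: 1+0-0=1; pred: 20+0-4=16
Max prey = 62 at step 1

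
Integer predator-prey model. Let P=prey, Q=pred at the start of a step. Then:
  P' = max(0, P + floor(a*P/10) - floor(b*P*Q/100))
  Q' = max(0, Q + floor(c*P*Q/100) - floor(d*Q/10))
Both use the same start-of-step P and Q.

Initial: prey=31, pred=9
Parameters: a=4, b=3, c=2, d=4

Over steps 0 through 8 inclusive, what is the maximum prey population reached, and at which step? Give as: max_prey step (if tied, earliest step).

Answer: 38 2

Derivation:
Step 1: prey: 31+12-8=35; pred: 9+5-3=11
Step 2: prey: 35+14-11=38; pred: 11+7-4=14
Step 3: prey: 38+15-15=38; pred: 14+10-5=19
Step 4: prey: 38+15-21=32; pred: 19+14-7=26
Step 5: prey: 32+12-24=20; pred: 26+16-10=32
Step 6: prey: 20+8-19=9; pred: 32+12-12=32
Step 7: prey: 9+3-8=4; pred: 32+5-12=25
Step 8: prey: 4+1-3=2; pred: 25+2-10=17
Max prey = 38 at step 2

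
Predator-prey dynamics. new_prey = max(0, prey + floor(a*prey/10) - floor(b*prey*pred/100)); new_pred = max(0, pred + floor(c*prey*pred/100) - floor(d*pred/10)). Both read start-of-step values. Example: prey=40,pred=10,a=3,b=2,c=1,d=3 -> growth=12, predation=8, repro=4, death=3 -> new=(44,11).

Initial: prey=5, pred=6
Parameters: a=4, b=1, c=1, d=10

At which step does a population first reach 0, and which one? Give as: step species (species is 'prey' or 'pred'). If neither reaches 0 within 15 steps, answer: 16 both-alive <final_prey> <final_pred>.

Step 1: prey: 5+2-0=7; pred: 6+0-6=0
First extinction: pred at step 1

Answer: 1 pred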